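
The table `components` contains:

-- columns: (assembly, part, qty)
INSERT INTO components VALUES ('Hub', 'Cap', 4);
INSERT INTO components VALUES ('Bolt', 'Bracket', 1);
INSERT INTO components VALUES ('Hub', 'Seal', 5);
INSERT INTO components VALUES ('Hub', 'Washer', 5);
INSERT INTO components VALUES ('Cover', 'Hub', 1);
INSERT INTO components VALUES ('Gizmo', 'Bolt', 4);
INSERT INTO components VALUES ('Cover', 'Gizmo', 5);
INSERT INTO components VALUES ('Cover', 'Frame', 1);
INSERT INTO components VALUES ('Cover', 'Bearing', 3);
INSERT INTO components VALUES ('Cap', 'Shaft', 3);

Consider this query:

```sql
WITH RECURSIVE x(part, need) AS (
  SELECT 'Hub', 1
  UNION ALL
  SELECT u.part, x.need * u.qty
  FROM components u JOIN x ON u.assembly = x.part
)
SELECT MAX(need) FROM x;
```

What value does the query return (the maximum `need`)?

12

Base: (Hub, need=1).
Iteration 1: components of {Hub} -> Cap = 1*4 = 4, Seal = 1*5 = 5, Washer = 1*5 = 5.
Iteration 2: components of {Cap,Seal,Washer} -> Shaft = 4*3 = 12.
Iteration 3: no further components; recursion stops.
need values: 1, 4, 5, 5, 12; the maximum is 12.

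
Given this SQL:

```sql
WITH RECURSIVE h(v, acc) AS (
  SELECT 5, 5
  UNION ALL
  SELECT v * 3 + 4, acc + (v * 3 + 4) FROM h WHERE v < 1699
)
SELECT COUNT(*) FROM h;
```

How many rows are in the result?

6

Base: v=5, acc=5.
Iteration 1: 5 < 1699 holds -> v = 5 * 3 + 4 = 19, acc = 5 + 19 = 24.
Iteration 2: 19 < 1699 holds -> v = 19 * 3 + 4 = 61, acc = 24 + 61 = 85.
Iteration 3: 61 < 1699 holds -> v = 61 * 3 + 4 = 187, acc = 85 + 187 = 272.
Iteration 4: 187 < 1699 holds -> v = 187 * 3 + 4 = 565, acc = 272 + 565 = 837.
Iteration 5: 565 < 1699 holds -> v = 565 * 3 + 4 = 1699, acc = 837 + 1699 = 2536.
Iteration 6: 1699 < 1699 fails; recursion stops.
Total rows emitted: 6.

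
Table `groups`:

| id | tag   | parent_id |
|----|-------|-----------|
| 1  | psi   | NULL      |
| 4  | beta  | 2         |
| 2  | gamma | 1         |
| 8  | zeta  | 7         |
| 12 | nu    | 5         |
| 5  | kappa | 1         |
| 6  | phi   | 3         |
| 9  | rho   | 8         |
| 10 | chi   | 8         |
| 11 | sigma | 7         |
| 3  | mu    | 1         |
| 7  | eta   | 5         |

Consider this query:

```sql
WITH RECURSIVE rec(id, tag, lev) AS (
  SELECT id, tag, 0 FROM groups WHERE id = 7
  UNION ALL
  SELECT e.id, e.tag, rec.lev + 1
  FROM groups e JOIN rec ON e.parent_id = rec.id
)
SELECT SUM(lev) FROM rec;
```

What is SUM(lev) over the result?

Base: id=7 (eta) at lev 0.
Iteration 1: rows with parent_id in {7} -> zeta (id 8, lev 1), sigma (id 11, lev 1).
Iteration 2: rows with parent_id in {8,11} -> rho (id 9, lev 2), chi (id 10, lev 2).
Iteration 3: no rows with parent_id in {9,10}; recursion stops.
SUM(lev) = 0 + 1 + 1 + 2 + 2 = 6.

6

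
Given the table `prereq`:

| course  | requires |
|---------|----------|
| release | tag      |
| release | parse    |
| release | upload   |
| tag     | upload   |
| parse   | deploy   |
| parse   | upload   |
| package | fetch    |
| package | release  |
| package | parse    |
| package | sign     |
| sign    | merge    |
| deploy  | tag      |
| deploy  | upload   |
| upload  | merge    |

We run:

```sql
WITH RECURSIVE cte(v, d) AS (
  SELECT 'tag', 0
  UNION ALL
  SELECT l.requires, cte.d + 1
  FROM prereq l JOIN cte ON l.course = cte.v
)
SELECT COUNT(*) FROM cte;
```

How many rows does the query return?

3

Base: (tag, d=0).
Iteration 1: edges from {tag} -> (upload, d=1).
Iteration 2: edges from {upload} -> (merge, d=2).
Iteration 3: no outgoing edges from {merge}; recursion stops.
Total rows emitted: 3.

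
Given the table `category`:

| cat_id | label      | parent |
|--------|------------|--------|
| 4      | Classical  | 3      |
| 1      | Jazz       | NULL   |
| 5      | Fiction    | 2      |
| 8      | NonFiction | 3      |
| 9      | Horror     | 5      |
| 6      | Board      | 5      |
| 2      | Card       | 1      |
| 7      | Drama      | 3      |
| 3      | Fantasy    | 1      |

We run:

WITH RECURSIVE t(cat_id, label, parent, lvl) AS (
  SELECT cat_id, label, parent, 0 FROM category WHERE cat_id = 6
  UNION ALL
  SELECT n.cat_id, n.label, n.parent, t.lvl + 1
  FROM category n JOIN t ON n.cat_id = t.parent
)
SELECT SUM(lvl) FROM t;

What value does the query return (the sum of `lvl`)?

Base: cat_id=6 (Board), parent=5, lvl 0.
Iteration 1: join on cat_id=5 -> Fiction (id 5, parent=2, lvl 1).
Iteration 2: join on cat_id=2 -> Card (id 2, parent=1, lvl 2).
Iteration 3: join on cat_id=1 -> Jazz (id 1, parent=NULL, lvl 3).
Iteration 4: parent is NULL; no match; recursion stops.
SUM(lvl) = 0 + 1 + 2 + 3 = 6.

6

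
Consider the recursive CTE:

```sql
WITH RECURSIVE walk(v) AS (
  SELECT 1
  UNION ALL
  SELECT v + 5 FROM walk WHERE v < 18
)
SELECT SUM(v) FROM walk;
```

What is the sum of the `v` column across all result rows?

Base: v=1.
Iteration 1: 1 < 18 holds -> v = 1 + 5 = 6.
Iteration 2: 6 < 18 holds -> v = 6 + 5 = 11.
Iteration 3: 11 < 18 holds -> v = 11 + 5 = 16.
Iteration 4: 16 < 18 holds -> v = 16 + 5 = 21.
Iteration 5: 21 < 18 fails; recursion stops.
SUM(v) = 1 + 6 + 11 + 16 + 21 = 55.

55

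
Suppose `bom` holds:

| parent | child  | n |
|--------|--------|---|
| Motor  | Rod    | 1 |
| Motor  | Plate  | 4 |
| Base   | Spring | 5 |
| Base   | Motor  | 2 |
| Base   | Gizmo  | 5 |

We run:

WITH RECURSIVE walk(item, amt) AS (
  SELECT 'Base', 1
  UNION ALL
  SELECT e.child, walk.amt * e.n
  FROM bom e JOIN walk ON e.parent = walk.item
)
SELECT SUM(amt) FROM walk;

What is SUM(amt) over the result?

23

Base: (Base, amt=1).
Iteration 1: components of {Base} -> Gizmo = 1*5 = 5, Motor = 1*2 = 2, Spring = 1*5 = 5.
Iteration 2: components of {Gizmo,Motor,Spring} -> Plate = 2*4 = 8, Rod = 2*1 = 2.
Iteration 3: no further components; recursion stops.
SUM(amt) = 1 + 2 + 5 + 5 + 8 + 2 = 23.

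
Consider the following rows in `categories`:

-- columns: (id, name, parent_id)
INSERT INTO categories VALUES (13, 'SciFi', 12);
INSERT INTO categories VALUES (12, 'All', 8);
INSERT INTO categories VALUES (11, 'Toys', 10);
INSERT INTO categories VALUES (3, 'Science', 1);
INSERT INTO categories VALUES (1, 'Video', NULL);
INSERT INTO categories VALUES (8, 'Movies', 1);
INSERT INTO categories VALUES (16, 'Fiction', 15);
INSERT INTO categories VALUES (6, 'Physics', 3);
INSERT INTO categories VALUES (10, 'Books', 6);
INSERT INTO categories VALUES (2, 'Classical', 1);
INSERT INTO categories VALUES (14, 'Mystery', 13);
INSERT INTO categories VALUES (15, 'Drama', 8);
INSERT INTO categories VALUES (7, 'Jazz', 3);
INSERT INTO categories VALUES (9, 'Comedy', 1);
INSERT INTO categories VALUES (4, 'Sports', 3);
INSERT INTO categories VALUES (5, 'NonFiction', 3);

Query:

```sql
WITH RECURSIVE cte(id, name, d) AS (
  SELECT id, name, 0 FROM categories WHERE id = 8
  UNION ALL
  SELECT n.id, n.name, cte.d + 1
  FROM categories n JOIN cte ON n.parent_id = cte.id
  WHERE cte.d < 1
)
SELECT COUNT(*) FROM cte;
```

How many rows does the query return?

Base: id=8 (Movies) at d 0.
Iteration 1: rows with parent_id in {8} -> All (id 12, d 1), Drama (id 15, d 1).
Iteration 2: d < 1 fails for all current rows; recursion stops.
Total rows emitted: 3.

3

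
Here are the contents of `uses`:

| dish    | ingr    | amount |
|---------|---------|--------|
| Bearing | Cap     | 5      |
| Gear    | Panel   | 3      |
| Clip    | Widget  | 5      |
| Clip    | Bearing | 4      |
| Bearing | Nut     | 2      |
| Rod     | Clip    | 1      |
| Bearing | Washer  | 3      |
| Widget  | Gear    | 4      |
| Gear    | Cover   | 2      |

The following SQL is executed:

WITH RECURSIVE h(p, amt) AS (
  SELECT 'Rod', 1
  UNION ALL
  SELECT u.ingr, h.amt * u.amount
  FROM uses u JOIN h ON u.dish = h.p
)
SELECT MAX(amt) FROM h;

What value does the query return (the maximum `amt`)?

Base: (Rod, amt=1).
Iteration 1: components of {Rod} -> Clip = 1*1 = 1.
Iteration 2: components of {Clip} -> Bearing = 1*4 = 4, Widget = 1*5 = 5.
Iteration 3: components of {Bearing,Widget} -> Cap = 4*5 = 20, Gear = 5*4 = 20, Nut = 4*2 = 8, Washer = 4*3 = 12.
Iteration 4: components of {Cap,Gear,Nut,Washer} -> Cover = 20*2 = 40, Panel = 20*3 = 60.
Iteration 5: no further components; recursion stops.
amt values: 1, 1, 5, 4, 20, 12, 20, 8, 40, 60; the maximum is 60.

60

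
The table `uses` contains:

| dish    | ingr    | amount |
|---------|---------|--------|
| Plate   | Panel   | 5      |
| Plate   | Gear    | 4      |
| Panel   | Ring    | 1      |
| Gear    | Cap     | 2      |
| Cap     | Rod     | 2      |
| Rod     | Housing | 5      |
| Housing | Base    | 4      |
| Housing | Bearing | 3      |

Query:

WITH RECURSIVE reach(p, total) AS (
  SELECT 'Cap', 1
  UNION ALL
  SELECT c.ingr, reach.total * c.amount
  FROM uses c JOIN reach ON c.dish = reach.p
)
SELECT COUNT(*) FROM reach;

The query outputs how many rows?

Base: (Cap, total=1).
Iteration 1: components of {Cap} -> Rod = 1*2 = 2.
Iteration 2: components of {Rod} -> Housing = 2*5 = 10.
Iteration 3: components of {Housing} -> Base = 10*4 = 40, Bearing = 10*3 = 30.
Iteration 4: no further components; recursion stops.
Total rows emitted: 5.

5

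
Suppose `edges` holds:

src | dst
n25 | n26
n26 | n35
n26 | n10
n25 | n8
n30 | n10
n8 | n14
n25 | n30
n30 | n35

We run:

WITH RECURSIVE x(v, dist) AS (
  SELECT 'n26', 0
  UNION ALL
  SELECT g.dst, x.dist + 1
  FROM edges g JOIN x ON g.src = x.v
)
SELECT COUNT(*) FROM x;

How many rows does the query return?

Base: (n26, dist=0).
Iteration 1: edges from {n26} -> (n10, dist=1), (n35, dist=1).
Iteration 2: no outgoing edges from {n10,n35}; recursion stops.
Total rows emitted: 3.

3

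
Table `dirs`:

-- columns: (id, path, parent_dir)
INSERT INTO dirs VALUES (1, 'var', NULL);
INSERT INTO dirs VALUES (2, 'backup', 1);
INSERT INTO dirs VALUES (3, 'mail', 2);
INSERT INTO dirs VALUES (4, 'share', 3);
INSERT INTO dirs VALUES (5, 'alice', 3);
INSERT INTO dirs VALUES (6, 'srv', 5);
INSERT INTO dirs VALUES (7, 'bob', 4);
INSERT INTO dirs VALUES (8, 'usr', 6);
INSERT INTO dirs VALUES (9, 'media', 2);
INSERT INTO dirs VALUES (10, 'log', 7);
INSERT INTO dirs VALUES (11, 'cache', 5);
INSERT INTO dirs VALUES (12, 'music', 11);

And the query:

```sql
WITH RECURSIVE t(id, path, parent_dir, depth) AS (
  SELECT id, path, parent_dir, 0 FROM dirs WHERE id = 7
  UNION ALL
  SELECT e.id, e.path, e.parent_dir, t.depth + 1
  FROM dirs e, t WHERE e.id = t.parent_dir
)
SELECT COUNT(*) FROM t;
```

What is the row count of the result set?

5

Base: id=7 (bob), parent_dir=4, depth 0.
Iteration 1: join on id=4 -> share (id 4, parent_dir=3, depth 1).
Iteration 2: join on id=3 -> mail (id 3, parent_dir=2, depth 2).
Iteration 3: join on id=2 -> backup (id 2, parent_dir=1, depth 3).
Iteration 4: join on id=1 -> var (id 1, parent_dir=NULL, depth 4).
Iteration 5: parent_dir is NULL; no match; recursion stops.
Total rows emitted: 5.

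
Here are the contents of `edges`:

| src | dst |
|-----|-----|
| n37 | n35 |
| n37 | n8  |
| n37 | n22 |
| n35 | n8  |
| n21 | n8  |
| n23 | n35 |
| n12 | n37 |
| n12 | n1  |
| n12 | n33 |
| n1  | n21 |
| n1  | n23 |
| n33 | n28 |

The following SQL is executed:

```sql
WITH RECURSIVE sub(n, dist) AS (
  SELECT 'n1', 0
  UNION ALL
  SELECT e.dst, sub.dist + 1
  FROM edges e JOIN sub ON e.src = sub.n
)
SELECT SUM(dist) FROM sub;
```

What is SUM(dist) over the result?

Base: (n1, dist=0).
Iteration 1: edges from {n1} -> (n21, dist=1), (n23, dist=1).
Iteration 2: edges from {n21,n23} -> (n35, dist=2), (n8, dist=2).
Iteration 3: edges from {n35,n8} -> (n8, dist=3).
Iteration 4: no outgoing edges from {n8}; recursion stops.
SUM(dist) = 0 + 1 + 1 + 2 + 2 + 3 = 9.

9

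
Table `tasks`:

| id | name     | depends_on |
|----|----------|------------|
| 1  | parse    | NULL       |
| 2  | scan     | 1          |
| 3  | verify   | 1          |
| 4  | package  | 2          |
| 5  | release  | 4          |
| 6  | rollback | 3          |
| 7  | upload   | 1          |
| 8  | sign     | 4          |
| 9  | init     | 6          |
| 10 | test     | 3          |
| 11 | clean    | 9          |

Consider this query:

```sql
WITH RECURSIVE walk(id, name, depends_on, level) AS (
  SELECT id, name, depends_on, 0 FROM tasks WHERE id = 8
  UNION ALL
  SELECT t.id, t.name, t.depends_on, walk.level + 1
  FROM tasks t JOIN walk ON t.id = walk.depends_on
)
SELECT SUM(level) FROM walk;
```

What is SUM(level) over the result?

6

Base: id=8 (sign), depends_on=4, level 0.
Iteration 1: join on id=4 -> package (id 4, depends_on=2, level 1).
Iteration 2: join on id=2 -> scan (id 2, depends_on=1, level 2).
Iteration 3: join on id=1 -> parse (id 1, depends_on=NULL, level 3).
Iteration 4: depends_on is NULL; no match; recursion stops.
SUM(level) = 0 + 1 + 2 + 3 = 6.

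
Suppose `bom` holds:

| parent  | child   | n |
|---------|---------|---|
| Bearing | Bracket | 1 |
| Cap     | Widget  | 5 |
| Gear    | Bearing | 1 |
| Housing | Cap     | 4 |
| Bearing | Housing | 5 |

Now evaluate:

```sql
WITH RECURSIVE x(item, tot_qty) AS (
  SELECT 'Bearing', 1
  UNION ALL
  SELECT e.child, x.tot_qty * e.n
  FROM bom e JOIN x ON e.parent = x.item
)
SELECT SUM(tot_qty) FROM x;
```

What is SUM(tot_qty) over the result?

Base: (Bearing, tot_qty=1).
Iteration 1: components of {Bearing} -> Bracket = 1*1 = 1, Housing = 1*5 = 5.
Iteration 2: components of {Bracket,Housing} -> Cap = 5*4 = 20.
Iteration 3: components of {Cap} -> Widget = 20*5 = 100.
Iteration 4: no further components; recursion stops.
SUM(tot_qty) = 1 + 5 + 1 + 20 + 100 = 127.

127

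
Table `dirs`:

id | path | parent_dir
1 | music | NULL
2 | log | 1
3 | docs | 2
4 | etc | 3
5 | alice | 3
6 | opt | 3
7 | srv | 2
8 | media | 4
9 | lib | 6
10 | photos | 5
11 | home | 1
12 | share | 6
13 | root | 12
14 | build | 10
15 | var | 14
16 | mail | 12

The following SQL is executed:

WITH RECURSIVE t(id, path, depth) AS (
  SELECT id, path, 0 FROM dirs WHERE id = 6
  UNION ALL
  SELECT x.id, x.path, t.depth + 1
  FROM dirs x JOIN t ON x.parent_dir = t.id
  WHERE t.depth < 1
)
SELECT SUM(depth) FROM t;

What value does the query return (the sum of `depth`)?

2

Base: id=6 (opt) at depth 0.
Iteration 1: rows with parent_dir in {6} -> lib (id 9, depth 1), share (id 12, depth 1).
Iteration 2: depth < 1 fails for all current rows; recursion stops.
SUM(depth) = 0 + 1 + 1 = 2.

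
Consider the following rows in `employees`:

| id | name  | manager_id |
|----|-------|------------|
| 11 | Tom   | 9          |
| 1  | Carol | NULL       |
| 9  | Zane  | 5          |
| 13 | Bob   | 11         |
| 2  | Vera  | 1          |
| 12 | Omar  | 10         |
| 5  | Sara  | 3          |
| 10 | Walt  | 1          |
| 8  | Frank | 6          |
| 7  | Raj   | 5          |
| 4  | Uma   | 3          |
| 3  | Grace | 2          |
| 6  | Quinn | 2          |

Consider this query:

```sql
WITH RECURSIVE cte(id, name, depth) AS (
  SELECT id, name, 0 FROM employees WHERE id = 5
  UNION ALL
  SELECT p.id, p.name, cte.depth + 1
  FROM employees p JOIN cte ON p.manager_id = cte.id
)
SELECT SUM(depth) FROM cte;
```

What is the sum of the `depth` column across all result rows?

7

Base: id=5 (Sara) at depth 0.
Iteration 1: rows with manager_id in {5} -> Raj (id 7, depth 1), Zane (id 9, depth 1).
Iteration 2: rows with manager_id in {7,9} -> Tom (id 11, depth 2).
Iteration 3: rows with manager_id in {11} -> Bob (id 13, depth 3).
Iteration 4: no rows with manager_id in {13}; recursion stops.
SUM(depth) = 0 + 1 + 1 + 2 + 3 = 7.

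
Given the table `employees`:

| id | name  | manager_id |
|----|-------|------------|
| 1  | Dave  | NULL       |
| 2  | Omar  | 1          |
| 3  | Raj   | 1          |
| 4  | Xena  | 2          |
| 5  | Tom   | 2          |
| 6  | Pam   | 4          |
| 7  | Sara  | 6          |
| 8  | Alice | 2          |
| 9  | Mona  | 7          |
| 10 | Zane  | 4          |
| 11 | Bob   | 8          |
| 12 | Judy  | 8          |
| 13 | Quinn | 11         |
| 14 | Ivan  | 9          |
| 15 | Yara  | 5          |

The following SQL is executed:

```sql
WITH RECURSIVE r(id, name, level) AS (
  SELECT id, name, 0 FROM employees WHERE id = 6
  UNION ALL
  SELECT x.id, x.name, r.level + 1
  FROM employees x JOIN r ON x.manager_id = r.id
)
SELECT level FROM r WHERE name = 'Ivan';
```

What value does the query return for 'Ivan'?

3

Base: id=6 (Pam) at level 0.
Iteration 1: rows with manager_id in {6} -> Sara (id 7, level 1).
Iteration 2: rows with manager_id in {7} -> Mona (id 9, level 2).
Iteration 3: rows with manager_id in {9} -> Ivan (id 14, level 3).
Iteration 4: no rows with manager_id in {14}; recursion stops.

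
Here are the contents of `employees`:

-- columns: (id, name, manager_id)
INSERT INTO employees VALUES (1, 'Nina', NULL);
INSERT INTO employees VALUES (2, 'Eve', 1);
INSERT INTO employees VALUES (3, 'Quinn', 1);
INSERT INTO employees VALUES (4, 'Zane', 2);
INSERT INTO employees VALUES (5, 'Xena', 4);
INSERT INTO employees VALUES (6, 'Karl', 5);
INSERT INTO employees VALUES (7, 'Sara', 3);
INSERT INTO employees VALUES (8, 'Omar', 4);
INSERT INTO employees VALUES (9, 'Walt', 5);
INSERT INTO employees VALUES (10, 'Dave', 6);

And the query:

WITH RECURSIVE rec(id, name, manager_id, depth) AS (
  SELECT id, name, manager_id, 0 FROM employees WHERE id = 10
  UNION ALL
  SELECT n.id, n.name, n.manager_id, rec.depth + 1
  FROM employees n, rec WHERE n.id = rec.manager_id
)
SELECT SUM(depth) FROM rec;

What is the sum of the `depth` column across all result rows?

15

Base: id=10 (Dave), manager_id=6, depth 0.
Iteration 1: join on id=6 -> Karl (id 6, manager_id=5, depth 1).
Iteration 2: join on id=5 -> Xena (id 5, manager_id=4, depth 2).
Iteration 3: join on id=4 -> Zane (id 4, manager_id=2, depth 3).
Iteration 4: join on id=2 -> Eve (id 2, manager_id=1, depth 4).
Iteration 5: join on id=1 -> Nina (id 1, manager_id=NULL, depth 5).
Iteration 6: manager_id is NULL; no match; recursion stops.
SUM(depth) = 0 + 1 + 2 + 3 + 4 + 5 = 15.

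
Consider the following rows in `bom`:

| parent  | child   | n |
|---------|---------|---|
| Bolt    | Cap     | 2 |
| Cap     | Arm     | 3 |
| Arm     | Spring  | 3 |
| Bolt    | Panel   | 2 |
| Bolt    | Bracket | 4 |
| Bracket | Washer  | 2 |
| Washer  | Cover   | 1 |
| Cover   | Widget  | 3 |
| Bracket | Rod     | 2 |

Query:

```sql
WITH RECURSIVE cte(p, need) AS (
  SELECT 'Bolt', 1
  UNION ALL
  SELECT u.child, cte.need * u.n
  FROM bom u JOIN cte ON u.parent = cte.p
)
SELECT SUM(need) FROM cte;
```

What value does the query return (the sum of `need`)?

Base: (Bolt, need=1).
Iteration 1: components of {Bolt} -> Bracket = 1*4 = 4, Cap = 1*2 = 2, Panel = 1*2 = 2.
Iteration 2: components of {Bracket,Cap,Panel} -> Arm = 2*3 = 6, Rod = 4*2 = 8, Washer = 4*2 = 8.
Iteration 3: components of {Arm,Rod,Washer} -> Cover = 8*1 = 8, Spring = 6*3 = 18.
Iteration 4: components of {Cover,Spring} -> Widget = 8*3 = 24.
Iteration 5: no further components; recursion stops.
SUM(need) = 1 + 2 + 2 + 4 + 6 + 8 + 8 + 18 + 8 + 24 = 81.

81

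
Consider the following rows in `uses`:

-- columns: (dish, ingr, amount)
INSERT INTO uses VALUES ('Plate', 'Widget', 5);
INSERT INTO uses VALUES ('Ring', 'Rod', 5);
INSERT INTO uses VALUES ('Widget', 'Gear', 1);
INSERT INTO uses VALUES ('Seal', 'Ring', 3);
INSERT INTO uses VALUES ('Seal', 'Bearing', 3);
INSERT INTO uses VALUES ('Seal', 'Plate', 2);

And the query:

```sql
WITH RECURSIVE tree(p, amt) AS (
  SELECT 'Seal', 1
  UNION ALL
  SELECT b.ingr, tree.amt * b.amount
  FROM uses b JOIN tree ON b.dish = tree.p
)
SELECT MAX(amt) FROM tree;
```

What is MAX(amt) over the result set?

15

Base: (Seal, amt=1).
Iteration 1: components of {Seal} -> Bearing = 1*3 = 3, Plate = 1*2 = 2, Ring = 1*3 = 3.
Iteration 2: components of {Bearing,Plate,Ring} -> Rod = 3*5 = 15, Widget = 2*5 = 10.
Iteration 3: components of {Rod,Widget} -> Gear = 10*1 = 10.
Iteration 4: no further components; recursion stops.
amt values: 1, 3, 2, 3, 15, 10, 10; the maximum is 15.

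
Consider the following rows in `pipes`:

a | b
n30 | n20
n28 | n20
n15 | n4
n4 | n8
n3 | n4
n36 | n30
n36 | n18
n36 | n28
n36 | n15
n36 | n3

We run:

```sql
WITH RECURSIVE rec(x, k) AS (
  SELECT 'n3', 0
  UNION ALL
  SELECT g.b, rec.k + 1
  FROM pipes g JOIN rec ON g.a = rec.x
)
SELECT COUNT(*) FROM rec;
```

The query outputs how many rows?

Base: (n3, k=0).
Iteration 1: edges from {n3} -> (n4, k=1).
Iteration 2: edges from {n4} -> (n8, k=2).
Iteration 3: no outgoing edges from {n8}; recursion stops.
Total rows emitted: 3.

3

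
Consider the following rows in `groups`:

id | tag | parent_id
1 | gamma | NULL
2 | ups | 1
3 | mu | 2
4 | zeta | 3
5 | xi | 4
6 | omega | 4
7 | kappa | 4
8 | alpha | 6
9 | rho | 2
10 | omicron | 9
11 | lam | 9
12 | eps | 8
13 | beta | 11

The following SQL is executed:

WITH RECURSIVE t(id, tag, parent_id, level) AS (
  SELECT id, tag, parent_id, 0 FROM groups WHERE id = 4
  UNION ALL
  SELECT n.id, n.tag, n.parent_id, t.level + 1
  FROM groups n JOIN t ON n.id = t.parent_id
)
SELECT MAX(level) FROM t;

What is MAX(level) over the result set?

Base: id=4 (zeta), parent_id=3, level 0.
Iteration 1: join on id=3 -> mu (id 3, parent_id=2, level 1).
Iteration 2: join on id=2 -> ups (id 2, parent_id=1, level 2).
Iteration 3: join on id=1 -> gamma (id 1, parent_id=NULL, level 3).
Iteration 4: parent_id is NULL; no match; recursion stops.
level values: 0, 1, 2, 3; the maximum is 3.

3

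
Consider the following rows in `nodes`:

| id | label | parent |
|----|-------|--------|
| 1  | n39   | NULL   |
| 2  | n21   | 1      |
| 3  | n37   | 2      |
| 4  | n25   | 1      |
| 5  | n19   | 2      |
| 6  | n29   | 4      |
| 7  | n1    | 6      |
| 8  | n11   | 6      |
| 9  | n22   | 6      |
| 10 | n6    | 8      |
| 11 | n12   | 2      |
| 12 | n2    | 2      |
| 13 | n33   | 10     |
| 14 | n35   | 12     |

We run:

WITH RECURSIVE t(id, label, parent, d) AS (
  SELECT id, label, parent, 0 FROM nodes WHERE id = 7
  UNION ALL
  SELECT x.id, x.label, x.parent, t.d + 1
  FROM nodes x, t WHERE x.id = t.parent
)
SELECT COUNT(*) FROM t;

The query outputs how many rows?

Base: id=7 (n1), parent=6, d 0.
Iteration 1: join on id=6 -> n29 (id 6, parent=4, d 1).
Iteration 2: join on id=4 -> n25 (id 4, parent=1, d 2).
Iteration 3: join on id=1 -> n39 (id 1, parent=NULL, d 3).
Iteration 4: parent is NULL; no match; recursion stops.
Total rows emitted: 4.

4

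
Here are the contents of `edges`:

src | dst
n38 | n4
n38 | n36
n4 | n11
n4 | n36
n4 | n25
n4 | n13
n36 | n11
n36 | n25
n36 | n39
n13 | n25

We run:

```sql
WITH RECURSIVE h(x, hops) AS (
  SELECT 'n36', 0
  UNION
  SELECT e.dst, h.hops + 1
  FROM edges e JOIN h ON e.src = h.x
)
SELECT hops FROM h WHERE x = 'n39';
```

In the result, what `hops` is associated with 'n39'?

Base: (n36, hops=0).
Iteration 1: edges from {n36} -> (n11, hops=1), (n25, hops=1), (n39, hops=1).
Iteration 2: no outgoing edges from {n11,n25,n39}; recursion stops.

1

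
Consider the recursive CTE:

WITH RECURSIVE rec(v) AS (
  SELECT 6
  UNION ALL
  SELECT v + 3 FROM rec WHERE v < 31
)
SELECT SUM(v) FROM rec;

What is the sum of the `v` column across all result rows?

195

Base: v=6.
Iteration 1: 6 < 31 holds -> v = 6 + 3 = 9.
Iteration 2: 9 < 31 holds -> v = 9 + 3 = 12.
Iteration 3: 12 < 31 holds -> v = 12 + 3 = 15.
Iteration 4: 15 < 31 holds -> v = 15 + 3 = 18.
Iteration 5: 18 < 31 holds -> v = 18 + 3 = 21.
Iteration 6: 21 < 31 holds -> v = 21 + 3 = 24.
Iteration 7: 24 < 31 holds -> v = 24 + 3 = 27.
Iteration 8: 27 < 31 holds -> v = 27 + 3 = 30.
Iteration 9: 30 < 31 holds -> v = 30 + 3 = 33.
Iteration 10: 33 < 31 fails; recursion stops.
SUM(v) = 6 + 9 + 12 + 15 + 18 + 21 + 24 + 27 + 30 + 33 = 195.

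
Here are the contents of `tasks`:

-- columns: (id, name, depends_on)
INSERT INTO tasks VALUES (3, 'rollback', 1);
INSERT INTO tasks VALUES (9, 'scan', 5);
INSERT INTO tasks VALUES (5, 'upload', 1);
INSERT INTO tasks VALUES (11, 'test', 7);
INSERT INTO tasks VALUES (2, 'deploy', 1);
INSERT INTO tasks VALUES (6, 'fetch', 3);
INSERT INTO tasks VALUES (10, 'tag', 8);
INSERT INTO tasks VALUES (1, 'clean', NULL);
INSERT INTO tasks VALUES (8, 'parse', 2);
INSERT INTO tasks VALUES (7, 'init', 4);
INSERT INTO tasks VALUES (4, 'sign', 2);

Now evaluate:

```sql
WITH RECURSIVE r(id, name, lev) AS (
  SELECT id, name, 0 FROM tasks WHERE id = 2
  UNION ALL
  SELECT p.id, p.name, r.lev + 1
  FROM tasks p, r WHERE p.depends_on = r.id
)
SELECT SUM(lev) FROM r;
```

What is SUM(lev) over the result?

Base: id=2 (deploy) at lev 0.
Iteration 1: rows with depends_on in {2} -> sign (id 4, lev 1), parse (id 8, lev 1).
Iteration 2: rows with depends_on in {4,8} -> init (id 7, lev 2), tag (id 10, lev 2).
Iteration 3: rows with depends_on in {7,10} -> test (id 11, lev 3).
Iteration 4: no rows with depends_on in {11}; recursion stops.
SUM(lev) = 0 + 1 + 1 + 2 + 2 + 3 = 9.

9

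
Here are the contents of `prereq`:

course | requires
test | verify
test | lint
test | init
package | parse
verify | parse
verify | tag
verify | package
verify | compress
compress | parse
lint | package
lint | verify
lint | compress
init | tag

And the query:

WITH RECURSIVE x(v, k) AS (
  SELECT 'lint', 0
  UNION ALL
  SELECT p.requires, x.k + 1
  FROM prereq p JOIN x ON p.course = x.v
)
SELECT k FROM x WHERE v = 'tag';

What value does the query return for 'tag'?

Base: (lint, k=0).
Iteration 1: edges from {lint} -> (compress, k=1), (package, k=1), (verify, k=1).
Iteration 2: edges from {compress,package,verify} -> (compress, k=2), (package, k=2), (parse, k=2) x3, (tag, k=2). [UNION ALL keeps all 6 new rows, including repeats]
Iteration 3: edges from {compress,package,parse,tag} -> (parse, k=3) x2. [UNION ALL keeps all 2 new rows, including repeats]
Iteration 4: no outgoing edges from {parse}; recursion stops.

2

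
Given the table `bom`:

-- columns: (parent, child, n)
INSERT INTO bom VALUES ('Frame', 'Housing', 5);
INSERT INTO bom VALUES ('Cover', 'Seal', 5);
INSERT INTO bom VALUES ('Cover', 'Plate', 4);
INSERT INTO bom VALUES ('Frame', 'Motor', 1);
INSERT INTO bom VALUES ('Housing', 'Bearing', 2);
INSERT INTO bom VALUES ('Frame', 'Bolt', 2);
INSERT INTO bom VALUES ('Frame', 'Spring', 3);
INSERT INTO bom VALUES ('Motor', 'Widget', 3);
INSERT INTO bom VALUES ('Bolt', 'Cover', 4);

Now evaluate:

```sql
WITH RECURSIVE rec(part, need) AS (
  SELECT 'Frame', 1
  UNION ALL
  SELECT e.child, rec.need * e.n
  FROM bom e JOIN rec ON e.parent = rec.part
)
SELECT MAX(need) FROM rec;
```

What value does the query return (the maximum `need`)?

Base: (Frame, need=1).
Iteration 1: components of {Frame} -> Bolt = 1*2 = 2, Housing = 1*5 = 5, Motor = 1*1 = 1, Spring = 1*3 = 3.
Iteration 2: components of {Bolt,Housing,Motor,Spring} -> Bearing = 5*2 = 10, Cover = 2*4 = 8, Widget = 1*3 = 3.
Iteration 3: components of {Bearing,Cover,Widget} -> Plate = 8*4 = 32, Seal = 8*5 = 40.
Iteration 4: no further components; recursion stops.
need values: 1, 2, 1, 5, 3, 8, 3, 10, 32, 40; the maximum is 40.

40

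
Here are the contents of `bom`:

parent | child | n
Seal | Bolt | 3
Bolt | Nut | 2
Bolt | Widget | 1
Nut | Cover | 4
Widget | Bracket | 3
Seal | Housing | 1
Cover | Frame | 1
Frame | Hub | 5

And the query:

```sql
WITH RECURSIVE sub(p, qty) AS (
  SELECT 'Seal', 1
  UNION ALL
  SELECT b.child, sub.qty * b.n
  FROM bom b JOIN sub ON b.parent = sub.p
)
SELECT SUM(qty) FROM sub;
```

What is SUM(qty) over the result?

191

Base: (Seal, qty=1).
Iteration 1: components of {Seal} -> Bolt = 1*3 = 3, Housing = 1*1 = 1.
Iteration 2: components of {Bolt,Housing} -> Nut = 3*2 = 6, Widget = 3*1 = 3.
Iteration 3: components of {Nut,Widget} -> Bracket = 3*3 = 9, Cover = 6*4 = 24.
Iteration 4: components of {Bracket,Cover} -> Frame = 24*1 = 24.
Iteration 5: components of {Frame} -> Hub = 24*5 = 120.
Iteration 6: no further components; recursion stops.
SUM(qty) = 1 + 3 + 1 + 6 + 3 + 24 + 9 + 24 + 120 = 191.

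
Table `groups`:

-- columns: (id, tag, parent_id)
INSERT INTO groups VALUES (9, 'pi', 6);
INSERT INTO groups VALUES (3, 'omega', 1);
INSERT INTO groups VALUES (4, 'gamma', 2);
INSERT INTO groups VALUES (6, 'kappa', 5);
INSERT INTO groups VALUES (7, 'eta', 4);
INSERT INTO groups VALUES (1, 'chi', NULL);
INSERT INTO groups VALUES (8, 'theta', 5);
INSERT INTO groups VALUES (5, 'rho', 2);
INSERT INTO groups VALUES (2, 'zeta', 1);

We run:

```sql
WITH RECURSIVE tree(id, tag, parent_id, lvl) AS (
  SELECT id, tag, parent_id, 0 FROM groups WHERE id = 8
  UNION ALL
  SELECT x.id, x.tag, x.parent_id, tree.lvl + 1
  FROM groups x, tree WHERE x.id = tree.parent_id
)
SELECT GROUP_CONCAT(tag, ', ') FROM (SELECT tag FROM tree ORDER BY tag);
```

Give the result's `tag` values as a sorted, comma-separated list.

Base: id=8 (theta), parent_id=5, lvl 0.
Iteration 1: join on id=5 -> rho (id 5, parent_id=2, lvl 1).
Iteration 2: join on id=2 -> zeta (id 2, parent_id=1, lvl 2).
Iteration 3: join on id=1 -> chi (id 1, parent_id=NULL, lvl 3).
Iteration 4: parent_id is NULL; no match; recursion stops.

chi, rho, theta, zeta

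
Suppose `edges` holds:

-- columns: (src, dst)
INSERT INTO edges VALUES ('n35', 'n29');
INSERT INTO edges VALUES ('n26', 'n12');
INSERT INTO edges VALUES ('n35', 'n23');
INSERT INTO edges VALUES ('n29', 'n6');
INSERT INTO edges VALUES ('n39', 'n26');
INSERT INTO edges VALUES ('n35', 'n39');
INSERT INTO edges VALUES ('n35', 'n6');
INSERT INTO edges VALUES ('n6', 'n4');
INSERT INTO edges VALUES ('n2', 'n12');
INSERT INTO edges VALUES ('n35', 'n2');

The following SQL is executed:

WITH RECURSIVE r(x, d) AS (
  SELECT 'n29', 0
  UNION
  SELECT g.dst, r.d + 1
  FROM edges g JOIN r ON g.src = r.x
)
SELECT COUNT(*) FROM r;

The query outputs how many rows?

Base: (n29, d=0).
Iteration 1: edges from {n29} -> (n6, d=1).
Iteration 2: edges from {n6} -> (n4, d=2).
Iteration 3: no outgoing edges from {n4}; recursion stops.
Total rows emitted: 3.

3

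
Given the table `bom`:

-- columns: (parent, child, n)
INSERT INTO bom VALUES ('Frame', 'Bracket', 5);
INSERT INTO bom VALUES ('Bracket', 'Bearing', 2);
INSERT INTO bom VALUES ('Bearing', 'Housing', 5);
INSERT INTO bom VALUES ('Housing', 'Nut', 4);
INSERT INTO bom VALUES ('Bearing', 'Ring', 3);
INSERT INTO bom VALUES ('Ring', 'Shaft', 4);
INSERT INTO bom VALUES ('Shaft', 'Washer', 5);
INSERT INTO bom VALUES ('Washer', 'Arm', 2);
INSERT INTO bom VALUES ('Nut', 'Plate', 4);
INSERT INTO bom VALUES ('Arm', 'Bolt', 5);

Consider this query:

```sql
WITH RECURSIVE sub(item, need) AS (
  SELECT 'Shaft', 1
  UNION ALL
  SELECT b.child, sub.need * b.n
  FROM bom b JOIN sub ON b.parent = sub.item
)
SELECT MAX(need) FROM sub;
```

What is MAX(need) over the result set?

50

Base: (Shaft, need=1).
Iteration 1: components of {Shaft} -> Washer = 1*5 = 5.
Iteration 2: components of {Washer} -> Arm = 5*2 = 10.
Iteration 3: components of {Arm} -> Bolt = 10*5 = 50.
Iteration 4: no further components; recursion stops.
need values: 1, 5, 10, 50; the maximum is 50.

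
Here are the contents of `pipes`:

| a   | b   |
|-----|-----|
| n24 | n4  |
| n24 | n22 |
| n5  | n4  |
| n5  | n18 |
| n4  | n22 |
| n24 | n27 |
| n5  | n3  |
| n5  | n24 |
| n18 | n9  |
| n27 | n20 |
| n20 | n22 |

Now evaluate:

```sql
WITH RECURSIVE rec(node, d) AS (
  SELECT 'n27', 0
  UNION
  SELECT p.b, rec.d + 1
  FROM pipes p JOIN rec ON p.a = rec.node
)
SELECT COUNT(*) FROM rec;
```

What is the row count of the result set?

Base: (n27, d=0).
Iteration 1: edges from {n27} -> (n20, d=1).
Iteration 2: edges from {n20} -> (n22, d=2).
Iteration 3: no outgoing edges from {n22}; recursion stops.
Total rows emitted: 3.

3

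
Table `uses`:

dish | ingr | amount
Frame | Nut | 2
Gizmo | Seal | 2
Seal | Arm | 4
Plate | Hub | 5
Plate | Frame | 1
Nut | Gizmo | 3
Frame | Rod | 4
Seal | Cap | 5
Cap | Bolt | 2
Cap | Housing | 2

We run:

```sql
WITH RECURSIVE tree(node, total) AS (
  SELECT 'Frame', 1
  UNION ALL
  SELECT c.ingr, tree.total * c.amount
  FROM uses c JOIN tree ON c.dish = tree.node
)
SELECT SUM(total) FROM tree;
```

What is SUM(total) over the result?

373

Base: (Frame, total=1).
Iteration 1: components of {Frame} -> Nut = 1*2 = 2, Rod = 1*4 = 4.
Iteration 2: components of {Nut,Rod} -> Gizmo = 2*3 = 6.
Iteration 3: components of {Gizmo} -> Seal = 6*2 = 12.
Iteration 4: components of {Seal} -> Arm = 12*4 = 48, Cap = 12*5 = 60.
Iteration 5: components of {Arm,Cap} -> Bolt = 60*2 = 120, Housing = 60*2 = 120.
Iteration 6: no further components; recursion stops.
SUM(total) = 1 + 2 + 4 + 6 + 12 + 60 + 48 + 120 + 120 = 373.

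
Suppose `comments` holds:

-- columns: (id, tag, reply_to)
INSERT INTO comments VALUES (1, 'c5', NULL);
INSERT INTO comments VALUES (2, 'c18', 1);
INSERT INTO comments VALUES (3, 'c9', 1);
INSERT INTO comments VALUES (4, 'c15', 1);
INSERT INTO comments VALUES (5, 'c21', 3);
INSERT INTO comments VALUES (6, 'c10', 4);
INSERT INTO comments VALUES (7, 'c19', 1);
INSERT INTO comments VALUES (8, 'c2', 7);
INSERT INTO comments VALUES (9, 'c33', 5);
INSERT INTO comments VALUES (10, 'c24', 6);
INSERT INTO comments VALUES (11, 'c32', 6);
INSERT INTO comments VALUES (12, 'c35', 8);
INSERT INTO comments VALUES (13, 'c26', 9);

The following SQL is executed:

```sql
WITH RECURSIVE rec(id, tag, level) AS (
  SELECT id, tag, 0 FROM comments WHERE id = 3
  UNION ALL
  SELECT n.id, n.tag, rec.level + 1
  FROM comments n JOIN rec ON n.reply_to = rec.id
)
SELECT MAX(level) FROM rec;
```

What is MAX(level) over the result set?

Base: id=3 (c9) at level 0.
Iteration 1: rows with reply_to in {3} -> c21 (id 5, level 1).
Iteration 2: rows with reply_to in {5} -> c33 (id 9, level 2).
Iteration 3: rows with reply_to in {9} -> c26 (id 13, level 3).
Iteration 4: no rows with reply_to in {13}; recursion stops.
level values: 0, 1, 2, 3; the maximum is 3.

3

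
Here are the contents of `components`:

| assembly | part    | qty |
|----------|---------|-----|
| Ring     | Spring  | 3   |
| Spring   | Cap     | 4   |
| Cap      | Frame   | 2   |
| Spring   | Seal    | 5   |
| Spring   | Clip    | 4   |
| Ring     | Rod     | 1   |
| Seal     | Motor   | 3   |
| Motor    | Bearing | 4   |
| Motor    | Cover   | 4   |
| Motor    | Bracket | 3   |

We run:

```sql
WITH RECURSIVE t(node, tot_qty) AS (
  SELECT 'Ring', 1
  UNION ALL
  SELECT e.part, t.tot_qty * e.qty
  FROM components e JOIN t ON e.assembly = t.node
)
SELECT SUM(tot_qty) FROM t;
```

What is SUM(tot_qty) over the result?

608

Base: (Ring, tot_qty=1).
Iteration 1: components of {Ring} -> Rod = 1*1 = 1, Spring = 1*3 = 3.
Iteration 2: components of {Rod,Spring} -> Cap = 3*4 = 12, Clip = 3*4 = 12, Seal = 3*5 = 15.
Iteration 3: components of {Cap,Clip,Seal} -> Frame = 12*2 = 24, Motor = 15*3 = 45.
Iteration 4: components of {Frame,Motor} -> Bearing = 45*4 = 180, Bracket = 45*3 = 135, Cover = 45*4 = 180.
Iteration 5: no further components; recursion stops.
SUM(tot_qty) = 1 + 3 + 1 + 12 + 15 + 12 + 24 + 45 + 180 + 180 + 135 = 608.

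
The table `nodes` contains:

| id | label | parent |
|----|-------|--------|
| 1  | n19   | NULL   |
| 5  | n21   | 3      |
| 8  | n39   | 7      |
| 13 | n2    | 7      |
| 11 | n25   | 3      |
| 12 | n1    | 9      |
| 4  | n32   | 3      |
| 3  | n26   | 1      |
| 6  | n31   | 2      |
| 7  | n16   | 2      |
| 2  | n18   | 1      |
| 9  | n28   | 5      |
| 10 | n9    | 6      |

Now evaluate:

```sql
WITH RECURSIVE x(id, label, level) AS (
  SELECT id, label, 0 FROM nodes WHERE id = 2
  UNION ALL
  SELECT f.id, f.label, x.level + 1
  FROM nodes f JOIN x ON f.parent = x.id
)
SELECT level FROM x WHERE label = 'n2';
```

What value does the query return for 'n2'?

2

Base: id=2 (n18) at level 0.
Iteration 1: rows with parent in {2} -> n31 (id 6, level 1), n16 (id 7, level 1).
Iteration 2: rows with parent in {6,7} -> n39 (id 8, level 2), n9 (id 10, level 2), n2 (id 13, level 2).
Iteration 3: no rows with parent in {8,10,13}; recursion stops.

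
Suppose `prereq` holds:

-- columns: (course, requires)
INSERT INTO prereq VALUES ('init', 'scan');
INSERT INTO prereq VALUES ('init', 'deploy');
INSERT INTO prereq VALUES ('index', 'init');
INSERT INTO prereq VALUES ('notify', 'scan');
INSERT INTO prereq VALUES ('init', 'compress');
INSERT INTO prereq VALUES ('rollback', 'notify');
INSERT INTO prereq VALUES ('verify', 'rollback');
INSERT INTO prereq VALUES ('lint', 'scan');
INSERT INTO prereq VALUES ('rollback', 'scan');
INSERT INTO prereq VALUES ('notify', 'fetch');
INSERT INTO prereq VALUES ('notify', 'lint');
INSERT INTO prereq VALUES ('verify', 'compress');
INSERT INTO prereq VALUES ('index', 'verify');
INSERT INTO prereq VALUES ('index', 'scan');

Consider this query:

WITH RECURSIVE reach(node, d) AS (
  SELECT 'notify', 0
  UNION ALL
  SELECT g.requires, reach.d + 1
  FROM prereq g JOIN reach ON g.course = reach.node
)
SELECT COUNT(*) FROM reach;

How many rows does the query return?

Base: (notify, d=0).
Iteration 1: edges from {notify} -> (fetch, d=1), (lint, d=1), (scan, d=1).
Iteration 2: edges from {fetch,lint,scan} -> (scan, d=2).
Iteration 3: no outgoing edges from {scan}; recursion stops.
Total rows emitted: 5.

5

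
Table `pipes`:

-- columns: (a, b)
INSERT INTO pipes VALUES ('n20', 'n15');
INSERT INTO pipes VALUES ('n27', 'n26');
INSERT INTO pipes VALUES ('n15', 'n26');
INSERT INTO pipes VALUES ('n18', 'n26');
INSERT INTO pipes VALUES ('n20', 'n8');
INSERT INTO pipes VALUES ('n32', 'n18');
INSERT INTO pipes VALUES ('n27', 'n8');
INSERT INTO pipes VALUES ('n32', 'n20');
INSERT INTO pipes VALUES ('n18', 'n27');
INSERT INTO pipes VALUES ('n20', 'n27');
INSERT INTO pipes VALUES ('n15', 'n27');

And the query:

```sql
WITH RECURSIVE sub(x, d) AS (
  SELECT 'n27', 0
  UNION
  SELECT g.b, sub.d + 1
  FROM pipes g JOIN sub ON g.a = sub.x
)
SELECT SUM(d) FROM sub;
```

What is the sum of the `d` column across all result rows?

Base: (n27, d=0).
Iteration 1: edges from {n27} -> (n26, d=1), (n8, d=1).
Iteration 2: no outgoing edges from {n26,n8}; recursion stops.
SUM(d) = 0 + 1 + 1 = 2.

2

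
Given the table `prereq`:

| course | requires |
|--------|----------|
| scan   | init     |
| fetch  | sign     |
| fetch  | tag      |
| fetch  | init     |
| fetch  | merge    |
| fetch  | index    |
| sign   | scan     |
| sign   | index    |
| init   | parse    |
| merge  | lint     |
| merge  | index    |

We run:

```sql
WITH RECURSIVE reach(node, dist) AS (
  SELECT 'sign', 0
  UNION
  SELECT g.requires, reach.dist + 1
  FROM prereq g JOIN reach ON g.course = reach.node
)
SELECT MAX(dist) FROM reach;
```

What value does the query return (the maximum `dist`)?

Base: (sign, dist=0).
Iteration 1: edges from {sign} -> (index, dist=1), (scan, dist=1).
Iteration 2: edges from {index,scan} -> (init, dist=2).
Iteration 3: edges from {init} -> (parse, dist=3).
Iteration 4: no outgoing edges from {parse}; recursion stops.
dist values: 0, 1, 1, 2, 3; the maximum is 3.

3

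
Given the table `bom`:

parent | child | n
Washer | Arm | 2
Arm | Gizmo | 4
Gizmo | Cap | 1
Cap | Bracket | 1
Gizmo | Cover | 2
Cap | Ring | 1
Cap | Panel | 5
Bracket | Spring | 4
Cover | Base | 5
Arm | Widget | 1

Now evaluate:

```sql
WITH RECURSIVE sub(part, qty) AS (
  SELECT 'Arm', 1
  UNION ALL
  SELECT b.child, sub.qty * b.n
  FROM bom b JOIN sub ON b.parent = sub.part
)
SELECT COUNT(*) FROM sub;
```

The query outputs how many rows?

10

Base: (Arm, qty=1).
Iteration 1: components of {Arm} -> Gizmo = 1*4 = 4, Widget = 1*1 = 1.
Iteration 2: components of {Gizmo,Widget} -> Cap = 4*1 = 4, Cover = 4*2 = 8.
Iteration 3: components of {Cap,Cover} -> Base = 8*5 = 40, Bracket = 4*1 = 4, Panel = 4*5 = 20, Ring = 4*1 = 4.
Iteration 4: components of {Base,Bracket,Panel,Ring} -> Spring = 4*4 = 16.
Iteration 5: no further components; recursion stops.
Total rows emitted: 10.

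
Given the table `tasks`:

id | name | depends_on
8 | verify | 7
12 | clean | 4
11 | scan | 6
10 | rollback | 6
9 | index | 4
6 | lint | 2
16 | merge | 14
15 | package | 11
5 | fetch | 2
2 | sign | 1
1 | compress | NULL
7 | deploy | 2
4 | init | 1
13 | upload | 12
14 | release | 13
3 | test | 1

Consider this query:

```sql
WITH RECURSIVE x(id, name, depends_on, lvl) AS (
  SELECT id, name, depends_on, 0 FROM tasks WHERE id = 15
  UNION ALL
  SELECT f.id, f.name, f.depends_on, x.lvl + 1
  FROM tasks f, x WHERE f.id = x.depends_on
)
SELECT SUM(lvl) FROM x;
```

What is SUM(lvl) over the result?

Base: id=15 (package), depends_on=11, lvl 0.
Iteration 1: join on id=11 -> scan (id 11, depends_on=6, lvl 1).
Iteration 2: join on id=6 -> lint (id 6, depends_on=2, lvl 2).
Iteration 3: join on id=2 -> sign (id 2, depends_on=1, lvl 3).
Iteration 4: join on id=1 -> compress (id 1, depends_on=NULL, lvl 4).
Iteration 5: depends_on is NULL; no match; recursion stops.
SUM(lvl) = 0 + 1 + 2 + 3 + 4 = 10.

10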